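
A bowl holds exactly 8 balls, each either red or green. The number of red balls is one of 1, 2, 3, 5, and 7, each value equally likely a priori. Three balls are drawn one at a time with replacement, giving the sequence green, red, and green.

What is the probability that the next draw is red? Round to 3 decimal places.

0.349

For each hypothesis, P(data | H) works out to: P(data | r = 1) = (7/8)(1/8)(7/8) = 0.095703; P(data | r = 2) = (6/8)(2/8)(6/8) = 0.14062; P(data | r = 3) = (5/8)(3/8)(5/8) = 0.14648; P(data | r = 5) = (3/8)(5/8)(3/8) = 0.087891; P(data | r = 7) = (1/8)(7/8)(1/8) = 0.013672.
The prior-weighted likelihoods are 1/5 · 0.095703 = 0.019141, 1/5 · 0.14062 = 0.028125, 1/5 · 0.14648 = 0.029297, 1/5 · 0.087891 = 0.017578, 1/5 · 0.013672 = 0.0027344; with total 0.096875.
Normalising, the posterior is P(r = 1 | data) = 0.19758, P(r = 2 | data) = 0.29032, P(r = 3 | data) = 0.30242, P(r = 5 | data) = 0.18145, P(r = 7 | data) = 0.028226.
So P(red next | data) = Σ P(red next | H) P(H | data) = (1/8)(0.19758) + (1/4)(0.29032) + (3/8)(0.30242) + (5/8)(0.18145) + (7/8)(0.028226) = 0.34879.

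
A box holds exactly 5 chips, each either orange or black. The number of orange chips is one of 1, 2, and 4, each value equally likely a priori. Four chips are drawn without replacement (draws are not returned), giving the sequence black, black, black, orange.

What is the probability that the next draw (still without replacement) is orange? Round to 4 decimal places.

0.3333

Under each hypothesis, the probability of the observed sequence is: P(data | r = 1) = (4/5)(3/4)(2/3)(1/2) = 1/5; P(data | r = 2) = (3/5)(2/4)(1/3)(2/2) = 1/10; P(data | r = 4) = (1/5)(0/4) = 0.
The prior-weighted likelihoods are 1/3 · 1/5 = 1/15, 1/3 · 1/10 = 1/30, 1/3 · 0 = 0; summing to 1/10.
Dividing through by the total gives posterior P(r = 1 | data) = 2/3, P(r = 2 | data) = 1/3, P(r = 4 | data) = 0.
So P(orange next | data) = Σ P(orange next | H) P(H | data) = (0)(2/3) + (1)(1/3) = 1/3.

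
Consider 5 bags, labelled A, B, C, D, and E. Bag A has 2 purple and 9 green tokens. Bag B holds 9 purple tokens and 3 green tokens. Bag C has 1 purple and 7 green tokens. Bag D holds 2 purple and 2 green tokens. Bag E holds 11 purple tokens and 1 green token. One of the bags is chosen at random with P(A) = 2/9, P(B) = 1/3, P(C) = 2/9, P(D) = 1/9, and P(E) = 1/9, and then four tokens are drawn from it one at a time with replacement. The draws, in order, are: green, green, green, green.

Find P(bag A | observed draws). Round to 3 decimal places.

0.418

Compute the likelihood of the observed sequence for each case: P(data | bag A) = (9/11)(9/11)(9/11)(9/11) = 0.44813; P(data | bag B) = (3/12)(3/12)(3/12)(3/12) = 0.0039062; P(data | bag C) = (7/8)(7/8)(7/8)(7/8) = 0.58618; P(data | bag D) = (2/4)(2/4)(2/4)(2/4) = 0.0625; P(data | bag E) = (1/12)(1/12)(1/12)(1/12) = 4.8225e-05.
Multiplying each by its prior: 2/9 · 0.44813 = 0.099583, 1/3 · 0.0039062 = 0.0013021, 2/9 · 0.58618 = 0.13026, 1/9 · 0.0625 = 0.0069444, 1/9 · 4.8225e-05 = 5.3584e-06; with total 0.2381.
Hence P(bag A | data) = (0.099583) / (0.2381) = 0.41825.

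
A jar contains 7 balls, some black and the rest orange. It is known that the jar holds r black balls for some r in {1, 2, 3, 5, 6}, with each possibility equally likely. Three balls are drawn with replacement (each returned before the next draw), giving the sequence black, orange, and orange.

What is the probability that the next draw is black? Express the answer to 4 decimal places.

The likelihood of the observed sequence under each hypothesis: P(data | r = 1) = (1/7)(6/7)(6/7) = 0.10496; P(data | r = 2) = (2/7)(5/7)(5/7) = 0.14577; P(data | r = 3) = (3/7)(4/7)(4/7) = 0.13994; P(data | r = 5) = (5/7)(2/7)(2/7) = 0.058309; P(data | r = 6) = (6/7)(1/7)(1/7) = 0.017493.
Multiplying each by its prior: 1/5 · 0.10496 = 0.020991, 1/5 · 0.14577 = 0.029155, 1/5 · 0.13994 = 0.027988, 1/5 · 0.058309 = 0.011662, 1/5 · 0.017493 = 0.0034985; summing to 0.093294.
The posterior is then P(r = 1 | data) = 0.225, P(r = 2 | data) = 0.3125, P(r = 3 | data) = 0.3, P(r = 5 | data) = 0.125, P(r = 6 | data) = 0.0375.
The predictive probability is P(black next | data) = (1/7)(0.225) + (2/7)(0.3125) + (3/7)(0.3) + (5/7)(0.125) + (6/7)(0.0375) = 0.37143.

0.3714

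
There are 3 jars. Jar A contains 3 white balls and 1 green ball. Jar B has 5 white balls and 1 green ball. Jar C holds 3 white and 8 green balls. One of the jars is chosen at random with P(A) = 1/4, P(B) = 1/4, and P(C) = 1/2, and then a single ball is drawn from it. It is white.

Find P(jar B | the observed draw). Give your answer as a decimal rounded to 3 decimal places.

0.391

The likelihood of this draw under each hypothesis: P(data | jar A) = (3/4) = 3/4; P(data | jar B) = (5/6) = 5/6; P(data | jar C) = (3/11) = 3/11.
The prior-weighted likelihoods are 1/4 · 3/4 = 3/16, 1/4 · 5/6 = 5/24, 1/2 · 3/11 = 3/22; with total 281/528.
Therefore the posterior P(jar B | data) = (5/24) / (281/528) = 110/281.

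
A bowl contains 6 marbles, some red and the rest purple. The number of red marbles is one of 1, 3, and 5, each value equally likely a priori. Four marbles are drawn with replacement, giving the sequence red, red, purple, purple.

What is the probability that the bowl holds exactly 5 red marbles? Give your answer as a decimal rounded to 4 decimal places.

0.1908

For each hypothesis, P(data | H) works out to: P(data | r = 1) = (1/6)(1/6)(5/6)(5/6) = 0.01929; P(data | r = 3) = (3/6)(3/6)(3/6)(3/6) = 0.0625; P(data | r = 5) = (5/6)(5/6)(1/6)(1/6) = 0.01929.
Weighting by the prior gives 1/3 · 0.01929 = 0.00643, 1/3 · 0.0625 = 0.020833, 1/3 · 0.01929 = 0.00643; with total 0.033693.
Therefore the posterior P(r = 5 | data) = (0.00643) / (0.033693) = 0.19084.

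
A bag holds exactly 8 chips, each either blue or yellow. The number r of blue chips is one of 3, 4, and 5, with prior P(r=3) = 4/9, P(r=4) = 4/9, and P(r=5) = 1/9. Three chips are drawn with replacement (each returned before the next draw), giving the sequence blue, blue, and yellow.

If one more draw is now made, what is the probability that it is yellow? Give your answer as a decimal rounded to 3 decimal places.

0.526

For each hypothesis, P(data | H) works out to: P(data | r = 3) = (3/8)(3/8)(5/8) = 0.087891; P(data | r = 4) = (4/8)(4/8)(4/8) = 0.125; P(data | r = 5) = (5/8)(5/8)(3/8) = 0.14648.
Multiplying each by its prior: 4/9 · 0.087891 = 0.039062, 4/9 · 0.125 = 0.055556, 1/9 · 0.14648 = 0.016276; these sum to 0.11089.
The posterior is then P(r = 3 | data) = 0.35225, P(r = 4 | data) = 0.50098, P(r = 5 | data) = 0.14677.
The predictive probability is P(yellow next | data) = (5/8)(0.35225) + (1/2)(0.50098) + (3/8)(0.14677) = 0.52568.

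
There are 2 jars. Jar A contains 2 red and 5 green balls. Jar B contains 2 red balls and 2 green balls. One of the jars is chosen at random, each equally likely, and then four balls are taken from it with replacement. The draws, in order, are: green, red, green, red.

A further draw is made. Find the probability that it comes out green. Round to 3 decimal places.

0.586

For each hypothesis, P(data | H) works out to: P(data | jar A) = (5/7)(2/7)(5/7)(2/7) = 0.041649; P(data | jar B) = (2/4)(2/4)(2/4)(2/4) = 0.0625.
Weighting by the prior gives 1/2 · 0.041649 = 0.020825, 1/2 · 0.0625 = 0.03125; these sum to 0.052075.
Normalising, the posterior is P(jar A | data) = 0.3999, P(jar B | data) = 0.6001.
So P(green next | data) = Σ P(green next | H) P(H | data) = (5/7)(0.3999) + (1/2)(0.6001) = 0.58569.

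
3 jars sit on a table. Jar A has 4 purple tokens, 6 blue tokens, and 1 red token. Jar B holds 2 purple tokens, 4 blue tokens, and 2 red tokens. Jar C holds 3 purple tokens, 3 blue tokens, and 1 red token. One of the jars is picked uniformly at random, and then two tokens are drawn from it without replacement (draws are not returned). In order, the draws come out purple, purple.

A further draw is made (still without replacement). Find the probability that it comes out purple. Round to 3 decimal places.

0.184

Compute the likelihood of the observed sequence for each case: P(data | jar A) = (4/11)(3/10) = 0.10909; P(data | jar B) = (2/8)(1/7) = 0.035714; P(data | jar C) = (3/7)(2/6) = 0.14286.
Weighting by the prior gives 1/3 · 0.10909 = 0.036364, 1/3 · 0.035714 = 0.011905, 1/3 · 0.14286 = 0.047619; with total 0.095887.
Dividing through by the total gives posterior P(jar A | data) = 0.37923, P(jar B | data) = 0.12415, P(jar C | data) = 0.49661.
So P(purple next | data) = Σ P(purple next | H) P(H | data) = (2/9)(0.37923) + (0)(0.12415) + (1/5)(0.49661) = 0.1836.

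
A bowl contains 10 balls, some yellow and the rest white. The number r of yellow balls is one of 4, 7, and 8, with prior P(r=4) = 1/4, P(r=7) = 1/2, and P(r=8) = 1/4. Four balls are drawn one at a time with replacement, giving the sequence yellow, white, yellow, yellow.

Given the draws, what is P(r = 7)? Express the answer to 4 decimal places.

0.5938

The likelihood of the observed sequence under each hypothesis: P(data | r = 4) = (4/10)(6/10)(4/10)(4/10) = 0.0384; P(data | r = 7) = (7/10)(3/10)(7/10)(7/10) = 0.1029; P(data | r = 8) = (8/10)(2/10)(8/10)(8/10) = 0.1024.
The prior-weighted likelihoods are 1/4 · 0.0384 = 0.0096, 1/2 · 0.1029 = 0.05145, 1/4 · 0.1024 = 0.0256; these sum to 0.08665.
So P(r = 7 | data) = (0.05145) / (0.08665) = 0.59377.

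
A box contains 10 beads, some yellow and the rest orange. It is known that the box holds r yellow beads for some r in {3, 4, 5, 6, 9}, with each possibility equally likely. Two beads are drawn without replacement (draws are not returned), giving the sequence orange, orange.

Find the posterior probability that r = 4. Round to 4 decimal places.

For each hypothesis, P(data | H) works out to: P(data | r = 3) = (7/10)(6/9) = 7/15; P(data | r = 4) = (6/10)(5/9) = 1/3; P(data | r = 5) = (5/10)(4/9) = 2/9; P(data | r = 6) = (4/10)(3/9) = 2/15; P(data | r = 9) = (1/10)(0/9) = 0.
Weighting by the prior gives 1/5 · 7/15 = 7/75, 1/5 · 1/3 = 1/15, 1/5 · 2/9 = 2/45, 1/5 · 2/15 = 2/75, 1/5 · 0 = 0; summing to 52/225.
So P(r = 4 | data) = (1/15) / (52/225) = 15/52.

0.2885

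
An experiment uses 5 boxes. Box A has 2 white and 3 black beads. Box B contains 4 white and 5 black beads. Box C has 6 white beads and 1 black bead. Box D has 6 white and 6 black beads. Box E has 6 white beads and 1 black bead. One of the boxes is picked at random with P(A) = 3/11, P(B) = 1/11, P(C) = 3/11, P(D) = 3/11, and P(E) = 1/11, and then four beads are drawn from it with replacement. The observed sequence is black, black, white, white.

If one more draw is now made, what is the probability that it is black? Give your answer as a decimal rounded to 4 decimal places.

0.4984

Under each hypothesis, the probability of the observed sequence is: P(data | box A) = (3/5)(3/5)(2/5)(2/5) = 0.0576; P(data | box B) = (5/9)(5/9)(4/9)(4/9) = 0.060966; P(data | box C) = (1/7)(1/7)(6/7)(6/7) = 0.014994; P(data | box D) = (6/12)(6/12)(6/12)(6/12) = 0.0625; P(data | box E) = (1/7)(1/7)(6/7)(6/7) = 0.014994.
Weighting by the prior gives 3/11 · 0.0576 = 0.015709, 1/11 · 0.060966 = 0.0055424, 3/11 · 0.014994 = 0.0040892, 3/11 · 0.0625 = 0.017045, 1/11 · 0.014994 = 0.0013631; with total 0.043749.
Normalising, the posterior is P(box A | data) = 0.35907, P(box B | data) = 0.12669, P(box C | data) = 0.093469, P(box D | data) = 0.38962, P(box E | data) = 0.031156.
Averaging over the posterior, P(black next | data) = (3/5)(0.35907) + (5/9)(0.12669) + (1/7)(0.093469) + (1/2)(0.38962) + (1/7)(0.031156) = 0.49844.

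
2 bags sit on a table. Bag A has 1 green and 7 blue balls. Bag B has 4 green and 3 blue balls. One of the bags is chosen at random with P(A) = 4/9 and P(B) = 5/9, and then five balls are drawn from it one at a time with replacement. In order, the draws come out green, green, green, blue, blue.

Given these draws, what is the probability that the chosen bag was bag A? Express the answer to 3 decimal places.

The likelihood of the observed sequence under each hypothesis: P(data | bag A) = (1/8)(1/8)(1/8)(7/8)(7/8) = 0.0014954; P(data | bag B) = (4/7)(4/7)(4/7)(3/7)(3/7) = 0.034271.
The prior-weighted likelihoods are 4/9 · 0.0014954 = 0.00066461, 5/9 · 0.034271 = 0.01904; with total 0.019704.
Hence P(bag A | data) = (0.00066461) / (0.019704) = 0.033729.

0.034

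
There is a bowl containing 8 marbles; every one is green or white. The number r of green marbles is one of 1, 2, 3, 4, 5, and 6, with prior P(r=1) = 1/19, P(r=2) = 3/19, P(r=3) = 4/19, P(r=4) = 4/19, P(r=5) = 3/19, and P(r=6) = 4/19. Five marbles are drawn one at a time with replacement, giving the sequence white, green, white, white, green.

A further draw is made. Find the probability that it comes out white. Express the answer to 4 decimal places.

0.5543

The likelihood of the observed sequence under each hypothesis: P(data | r = 1) = (7/8)(1/8)(7/8)(7/8)(1/8) = 0.010468; P(data | r = 2) = (6/8)(2/8)(6/8)(6/8)(2/8) = 0.026367; P(data | r = 3) = (5/8)(3/8)(5/8)(5/8)(3/8) = 0.034332; P(data | r = 4) = (4/8)(4/8)(4/8)(4/8)(4/8) = 0.03125; P(data | r = 5) = (3/8)(5/8)(3/8)(3/8)(5/8) = 0.020599; P(data | r = 6) = (2/8)(6/8)(2/8)(2/8)(6/8) = 0.0087891.
The prior-weighted likelihoods are 1/19 · 0.010468 = 0.00055092, 3/19 · 0.026367 = 0.0041632, 4/19 · 0.034332 = 0.0072278, 4/19 · 0.03125 = 0.0065789, 3/19 · 0.020599 = 0.0032525, 4/19 · 0.0087891 = 0.0018503; summing to 0.023624.
Dividing through by the total gives posterior P(r = 1 | data) = 0.023321, P(r = 2 | data) = 0.17623, P(r = 3 | data) = 0.30596, P(r = 4 | data) = 0.27849, P(r = 5 | data) = 0.13768, P(r = 6 | data) = 0.078325.
The predictive probability is P(white next | data) = (7/8)(0.023321) + (3/4)(0.17623) + (5/8)(0.30596) + (1/2)(0.27849) + (3/8)(0.13768) + (1/4)(0.078325) = 0.55426.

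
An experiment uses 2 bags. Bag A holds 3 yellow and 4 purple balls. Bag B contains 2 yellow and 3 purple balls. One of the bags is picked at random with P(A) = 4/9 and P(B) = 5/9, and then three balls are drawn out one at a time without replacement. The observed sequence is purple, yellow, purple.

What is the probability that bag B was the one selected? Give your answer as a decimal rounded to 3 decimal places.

0.593

Compute the likelihood of the observed sequence for each case: P(data | bag A) = (4/7)(3/6)(3/5) = 6/35; P(data | bag B) = (3/5)(2/4)(2/3) = 1/5.
The prior-weighted likelihoods are 4/9 · 6/35 = 8/105, 5/9 · 1/5 = 1/9; these sum to 59/315.
So P(bag B | data) = (1/9) / (59/315) = 35/59.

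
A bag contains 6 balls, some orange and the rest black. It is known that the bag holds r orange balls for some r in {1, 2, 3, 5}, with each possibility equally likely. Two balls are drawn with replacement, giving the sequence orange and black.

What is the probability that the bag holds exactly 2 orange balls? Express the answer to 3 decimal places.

For each hypothesis, P(data | H) works out to: P(data | r = 1) = (1/6)(5/6) = 5/36; P(data | r = 2) = (2/6)(4/6) = 2/9; P(data | r = 3) = (3/6)(3/6) = 1/4; P(data | r = 5) = (5/6)(1/6) = 5/36.
Multiplying each by its prior: 1/4 · 5/36 = 5/144, 1/4 · 2/9 = 1/18, 1/4 · 1/4 = 1/16, 1/4 · 5/36 = 5/144; these sum to 3/16.
By Bayes' rule, P(r = 2 | data) = (1/18) / (3/16) = 8/27.

0.296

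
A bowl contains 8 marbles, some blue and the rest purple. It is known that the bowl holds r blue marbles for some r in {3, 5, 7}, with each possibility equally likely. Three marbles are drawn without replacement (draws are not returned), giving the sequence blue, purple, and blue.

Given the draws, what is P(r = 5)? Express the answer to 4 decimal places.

0.4545

Compute the likelihood of the observed sequence for each case: P(data | r = 3) = (3/8)(5/7)(2/6) = 5/56; P(data | r = 5) = (5/8)(3/7)(4/6) = 5/28; P(data | r = 7) = (7/8)(1/7)(6/6) = 1/8.
Weighting by the prior gives 1/3 · 5/56 = 5/168, 1/3 · 5/28 = 5/84, 1/3 · 1/8 = 1/24; these sum to 11/84.
So P(r = 5 | data) = (5/84) / (11/84) = 5/11.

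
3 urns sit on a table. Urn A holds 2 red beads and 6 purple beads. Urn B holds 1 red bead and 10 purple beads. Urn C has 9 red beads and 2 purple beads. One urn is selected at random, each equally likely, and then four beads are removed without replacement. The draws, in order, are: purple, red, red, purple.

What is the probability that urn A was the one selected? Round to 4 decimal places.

0.6627

Under each hypothesis, the probability of the observed sequence is: P(data | urn A) = (6/8)(2/7)(1/6)(5/5) = 0.035714; P(data | urn B) = (10/11)(1/10)(0/9) = 0; P(data | urn C) = (2/11)(9/10)(8/9)(1/8) = 0.018182.
The prior-weighted likelihoods are 1/3 · 0.035714 = 0.011905, 1/3 · 0 = 0, 1/3 · 0.018182 = 0.0060606; summing to 0.017965.
Therefore the posterior P(urn A | data) = (0.011905) / (0.017965) = 0.66265.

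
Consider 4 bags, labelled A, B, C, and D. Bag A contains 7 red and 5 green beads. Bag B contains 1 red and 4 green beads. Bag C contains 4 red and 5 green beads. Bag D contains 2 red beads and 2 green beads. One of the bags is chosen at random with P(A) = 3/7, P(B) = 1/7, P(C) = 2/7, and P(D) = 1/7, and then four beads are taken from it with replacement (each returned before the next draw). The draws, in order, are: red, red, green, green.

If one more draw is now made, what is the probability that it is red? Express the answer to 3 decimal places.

0.501

The likelihood of the observed sequence under each hypothesis: P(data | bag A) = (7/12)(7/12)(5/12)(5/12) = 0.059076; P(data | bag B) = (1/5)(1/5)(4/5)(4/5) = 0.0256; P(data | bag C) = (4/9)(4/9)(5/9)(5/9) = 0.060966; P(data | bag D) = (2/4)(2/4)(2/4)(2/4) = 0.0625.
The prior-weighted likelihoods are 3/7 · 0.059076 = 0.025318, 1/7 · 0.0256 = 0.0036571, 2/7 · 0.060966 = 0.017419, 1/7 · 0.0625 = 0.0089286; these sum to 0.055323.
Dividing through by the total gives posterior P(bag A | data) = 0.45765, P(bag B | data) = 0.066105, P(bag C | data) = 0.31486, P(bag D | data) = 0.16139.
So P(red next | data) = Σ P(red next | H) P(H | data) = (7/12)(0.45765) + (1/5)(0.066105) + (4/9)(0.31486) + (1/2)(0.16139) = 0.50081.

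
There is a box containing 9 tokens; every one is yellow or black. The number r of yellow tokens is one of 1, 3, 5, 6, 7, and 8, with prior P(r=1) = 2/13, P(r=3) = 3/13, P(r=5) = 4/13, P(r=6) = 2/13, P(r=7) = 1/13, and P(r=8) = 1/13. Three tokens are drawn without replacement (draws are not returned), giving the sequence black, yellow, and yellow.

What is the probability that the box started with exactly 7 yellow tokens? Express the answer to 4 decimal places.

0.1123

Compute the likelihood of the observed sequence for each case: P(data | r = 1) = (8/9)(1/8)(0/7) = 0; P(data | r = 3) = (6/9)(3/8)(2/7) = 0.071429; P(data | r = 5) = (4/9)(5/8)(4/7) = 0.15873; P(data | r = 6) = (3/9)(6/8)(5/7) = 0.17857; P(data | r = 7) = (2/9)(7/8)(6/7) = 0.16667; P(data | r = 8) = (1/9)(8/8)(7/7) = 0.11111.
The prior-weighted likelihoods are 2/13 · 0 = 0, 3/13 · 0.071429 = 0.016484, 4/13 · 0.15873 = 0.04884, 2/13 · 0.17857 = 0.027473, 1/13 · 0.16667 = 0.012821, 1/13 · 0.11111 = 0.008547; these sum to 0.11416.
Hence P(r = 7 | data) = (0.012821) / (0.11416) = 0.1123.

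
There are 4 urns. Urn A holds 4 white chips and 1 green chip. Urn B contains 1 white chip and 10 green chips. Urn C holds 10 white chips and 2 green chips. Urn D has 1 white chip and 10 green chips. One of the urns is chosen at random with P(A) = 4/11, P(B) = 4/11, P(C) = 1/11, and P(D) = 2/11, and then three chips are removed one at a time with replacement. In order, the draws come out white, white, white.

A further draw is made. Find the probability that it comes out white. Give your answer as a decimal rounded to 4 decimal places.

0.8061

For each hypothesis, P(data | H) works out to: P(data | urn A) = (4/5)(4/5)(4/5) = 0.512; P(data | urn B) = (1/11)(1/11)(1/11) = 0.00075131; P(data | urn C) = (10/12)(10/12)(10/12) = 0.5787; P(data | urn D) = (1/11)(1/11)(1/11) = 0.00075131.
The prior-weighted likelihoods are 4/11 · 0.512 = 0.18618, 4/11 · 0.00075131 = 0.00027321, 1/11 · 0.5787 = 0.052609, 2/11 · 0.00075131 = 0.0001366; these sum to 0.2392.
The posterior is then P(urn A | data) = 0.77835, P(urn B | data) = 0.0011422, P(urn C | data) = 0.21994, P(urn D | data) = 0.00057108.
So P(white next | data) = Σ P(white next | H) P(H | data) = (4/5)(0.77835) + (1/11)(0.0011422) + (5/6)(0.21994) + (1/11)(0.00057108) = 0.80612.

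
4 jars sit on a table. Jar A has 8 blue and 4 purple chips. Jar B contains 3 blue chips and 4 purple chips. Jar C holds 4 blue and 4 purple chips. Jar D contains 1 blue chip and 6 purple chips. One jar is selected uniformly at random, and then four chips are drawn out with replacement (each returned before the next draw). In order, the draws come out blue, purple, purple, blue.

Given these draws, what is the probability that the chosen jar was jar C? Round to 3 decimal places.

Under each hypothesis, the probability of the observed sequence is: P(data | jar A) = (8/12)(4/12)(4/12)(8/12) = 0.049383; P(data | jar B) = (3/7)(4/7)(4/7)(3/7) = 0.059975; P(data | jar C) = (4/8)(4/8)(4/8)(4/8) = 0.0625; P(data | jar D) = (1/7)(6/7)(6/7)(1/7) = 0.014994.
Weighting by the prior gives 1/4 · 0.049383 = 0.012346, 1/4 · 0.059975 = 0.014994, 1/4 · 0.0625 = 0.015625, 1/4 · 0.014994 = 0.0037484; with total 0.046713.
Hence P(jar C | data) = (0.015625) / (0.046713) = 0.33449.

0.334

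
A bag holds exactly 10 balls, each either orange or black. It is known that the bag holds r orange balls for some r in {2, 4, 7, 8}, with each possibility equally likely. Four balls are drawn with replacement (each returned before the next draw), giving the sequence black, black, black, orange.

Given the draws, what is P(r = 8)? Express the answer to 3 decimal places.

Compute the likelihood of the observed sequence for each case: P(data | r = 2) = (8/10)(8/10)(8/10)(2/10) = 0.1024; P(data | r = 4) = (6/10)(6/10)(6/10)(4/10) = 0.0864; P(data | r = 7) = (3/10)(3/10)(3/10)(7/10) = 0.0189; P(data | r = 8) = (2/10)(2/10)(2/10)(8/10) = 0.0064.
The prior-weighted likelihoods are 1/4 · 0.1024 = 0.0256, 1/4 · 0.0864 = 0.0216, 1/4 · 0.0189 = 0.004725, 1/4 · 0.0064 = 0.0016; summing to 0.053525.
Therefore the posterior P(r = 8 | data) = (0.0016) / (0.053525) = 0.029893.

0.030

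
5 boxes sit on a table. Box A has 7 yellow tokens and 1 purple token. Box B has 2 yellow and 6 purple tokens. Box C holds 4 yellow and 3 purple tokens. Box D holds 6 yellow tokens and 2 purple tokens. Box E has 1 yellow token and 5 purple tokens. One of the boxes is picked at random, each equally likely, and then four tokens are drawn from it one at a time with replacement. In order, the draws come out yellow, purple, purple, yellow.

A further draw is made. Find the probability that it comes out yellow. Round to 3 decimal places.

0.514

The likelihood of the observed sequence under each hypothesis: P(data | box A) = (7/8)(1/8)(1/8)(7/8) = 0.011963; P(data | box B) = (2/8)(6/8)(6/8)(2/8) = 0.035156; P(data | box C) = (4/7)(3/7)(3/7)(4/7) = 0.059975; P(data | box D) = (6/8)(2/8)(2/8)(6/8) = 0.035156; P(data | box E) = (1/6)(5/6)(5/6)(1/6) = 0.01929.
Multiplying each by its prior: 1/5 · 0.011963 = 0.0023926, 1/5 · 0.035156 = 0.0070313, 1/5 · 0.059975 = 0.011995, 1/5 · 0.035156 = 0.0070313, 1/5 · 0.01929 = 0.003858; with total 0.032308.
Dividing through by the total gives posterior P(box A | data) = 0.074055, P(box B | data) = 0.21763, P(box C | data) = 0.37127, P(box D | data) = 0.21763, P(box E | data) = 0.11941.
The predictive probability is P(yellow next | data) = (7/8)(0.074055) + (1/4)(0.21763) + (4/7)(0.37127) + (3/4)(0.21763) + (1/6)(0.11941) = 0.51449.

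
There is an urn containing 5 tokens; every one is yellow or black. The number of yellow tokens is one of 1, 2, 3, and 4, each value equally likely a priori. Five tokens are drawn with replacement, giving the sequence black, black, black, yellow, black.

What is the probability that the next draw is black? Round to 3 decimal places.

0.685

The likelihood of the observed sequence under each hypothesis: P(data | r = 1) = (4/5)(4/5)(4/5)(1/5)(4/5) = 0.08192; P(data | r = 2) = (3/5)(3/5)(3/5)(2/5)(3/5) = 0.05184; P(data | r = 3) = (2/5)(2/5)(2/5)(3/5)(2/5) = 0.01536; P(data | r = 4) = (1/5)(1/5)(1/5)(4/5)(1/5) = 0.00128.
The prior-weighted likelihoods are 1/4 · 0.08192 = 0.02048, 1/4 · 0.05184 = 0.01296, 1/4 · 0.01536 = 0.00384, 1/4 · 0.00128 = 0.00032; with total 0.0376.
Dividing through by the total gives posterior P(r = 1 | data) = 0.54468, P(r = 2 | data) = 0.34468, P(r = 3 | data) = 0.10213, P(r = 4 | data) = 0.0085106.
Averaging over the posterior, P(black next | data) = (4/5)(0.54468) + (3/5)(0.34468) + (2/5)(0.10213) + (1/5)(0.0085106) = 0.68511.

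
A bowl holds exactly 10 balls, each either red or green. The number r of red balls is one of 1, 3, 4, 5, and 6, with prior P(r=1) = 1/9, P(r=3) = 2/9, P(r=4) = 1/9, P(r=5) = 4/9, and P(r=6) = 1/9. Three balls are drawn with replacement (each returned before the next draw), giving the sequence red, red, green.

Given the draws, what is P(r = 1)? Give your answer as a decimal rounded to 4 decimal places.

Compute the likelihood of the observed sequence for each case: P(data | r = 1) = (1/10)(1/10)(9/10) = 9/1000; P(data | r = 3) = (3/10)(3/10)(7/10) = 63/1000; P(data | r = 4) = (4/10)(4/10)(6/10) = 12/125; P(data | r = 5) = (5/10)(5/10)(5/10) = 1/8; P(data | r = 6) = (6/10)(6/10)(4/10) = 18/125.
Multiplying each by its prior: 1/9 · 9/1000 = 1/1000, 2/9 · 63/1000 = 7/500, 1/9 · 12/125 = 4/375, 4/9 · 1/8 = 1/18, 1/9 · 18/125 = 2/125; with total 7/72.
By Bayes' rule, P(r = 1 | data) = (1/1000) / (7/72) = 9/875.

0.0103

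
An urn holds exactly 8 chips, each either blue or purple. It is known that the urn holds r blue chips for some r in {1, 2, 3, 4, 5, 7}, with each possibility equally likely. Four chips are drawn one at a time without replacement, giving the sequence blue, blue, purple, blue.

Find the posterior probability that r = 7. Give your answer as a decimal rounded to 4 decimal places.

Under each hypothesis, the probability of the observed sequence is: P(data | r = 1) = (1/8)(0/7) = 0; P(data | r = 2) = (2/8)(1/7)(6/6)(0/5) = 0; P(data | r = 3) = (3/8)(2/7)(5/6)(1/5) = 1/56; P(data | r = 4) = (4/8)(3/7)(4/6)(2/5) = 2/35; P(data | r = 5) = (5/8)(4/7)(3/6)(3/5) = 3/28; P(data | r = 7) = (7/8)(6/7)(1/6)(5/5) = 1/8.
The prior-weighted likelihoods are 1/6 · 0 = 0, 1/6 · 0 = 0, 1/6 · 1/56 = 1/336, 1/6 · 2/35 = 1/105, 1/6 · 3/28 = 1/56, 1/6 · 1/8 = 1/48; with total 43/840.
Hence P(r = 7 | data) = (1/48) / (43/840) = 35/86.

0.4070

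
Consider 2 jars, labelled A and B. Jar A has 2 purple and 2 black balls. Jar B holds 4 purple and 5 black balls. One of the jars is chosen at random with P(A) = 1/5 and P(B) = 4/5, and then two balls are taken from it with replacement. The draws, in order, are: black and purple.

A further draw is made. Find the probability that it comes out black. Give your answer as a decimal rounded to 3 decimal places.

0.544

Compute the likelihood of the observed sequence for each case: P(data | jar A) = (2/4)(2/4) = 0.25; P(data | jar B) = (5/9)(4/9) = 0.24691.
Weighting by the prior gives 1/5 · 0.25 = 0.05, 4/5 · 0.24691 = 0.19753; summing to 0.24753.
Dividing through by the total gives posterior P(jar A | data) = 0.202, P(jar B | data) = 0.798.
So P(black next | data) = Σ P(black next | H) P(H | data) = (1/2)(0.202) + (5/9)(0.798) = 0.54433.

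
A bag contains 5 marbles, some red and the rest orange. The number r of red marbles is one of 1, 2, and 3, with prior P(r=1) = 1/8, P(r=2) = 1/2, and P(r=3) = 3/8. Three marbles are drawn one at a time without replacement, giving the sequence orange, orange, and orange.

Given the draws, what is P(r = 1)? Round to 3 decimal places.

0.500

Compute the likelihood of the observed sequence for each case: P(data | r = 1) = (4/5)(3/4)(2/3) = 2/5; P(data | r = 2) = (3/5)(2/4)(1/3) = 1/10; P(data | r = 3) = (2/5)(1/4)(0/3) = 0.
Weighting by the prior gives 1/8 · 2/5 = 1/20, 1/2 · 1/10 = 1/20, 3/8 · 0 = 0; summing to 1/10.
By Bayes' rule, P(r = 1 | data) = (1/20) / (1/10) = 1/2.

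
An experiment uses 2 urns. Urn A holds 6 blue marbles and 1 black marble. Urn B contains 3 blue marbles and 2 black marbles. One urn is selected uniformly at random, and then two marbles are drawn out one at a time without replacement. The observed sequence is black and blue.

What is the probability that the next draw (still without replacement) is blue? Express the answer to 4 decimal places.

0.7742

Compute the likelihood of the observed sequence for each case: P(data | urn A) = (1/7)(6/6) = 1/7; P(data | urn B) = (2/5)(3/4) = 3/10.
The prior-weighted likelihoods are 1/2 · 1/7 = 1/14, 1/2 · 3/10 = 3/20; these sum to 31/140.
Dividing through by the total gives posterior P(urn A | data) = 10/31, P(urn B | data) = 21/31.
So P(blue next | data) = Σ P(blue next | H) P(H | data) = (1)(10/31) + (2/3)(21/31) = 24/31.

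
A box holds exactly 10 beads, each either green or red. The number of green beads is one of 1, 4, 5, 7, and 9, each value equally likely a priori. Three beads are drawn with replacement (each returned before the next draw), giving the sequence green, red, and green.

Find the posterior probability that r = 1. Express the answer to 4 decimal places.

0.0197

Compute the likelihood of the observed sequence for each case: P(data | r = 1) = (1/10)(9/10)(1/10) = 0.009; P(data | r = 4) = (4/10)(6/10)(4/10) = 0.096; P(data | r = 5) = (5/10)(5/10)(5/10) = 0.125; P(data | r = 7) = (7/10)(3/10)(7/10) = 0.147; P(data | r = 9) = (9/10)(1/10)(9/10) = 0.081.
The prior-weighted likelihoods are 1/5 · 0.009 = 0.0018, 1/5 · 0.096 = 0.0192, 1/5 · 0.125 = 0.025, 1/5 · 0.147 = 0.0294, 1/5 · 0.081 = 0.0162; summing to 0.0916.
Hence P(r = 1 | data) = (0.0018) / (0.0916) = 0.019651.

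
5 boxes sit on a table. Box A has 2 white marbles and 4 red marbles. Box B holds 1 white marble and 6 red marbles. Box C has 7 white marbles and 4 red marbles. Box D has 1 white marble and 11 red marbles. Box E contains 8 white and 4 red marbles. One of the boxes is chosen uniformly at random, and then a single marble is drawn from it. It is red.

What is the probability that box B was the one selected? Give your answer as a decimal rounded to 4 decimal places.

0.2732

Compute the likelihood of this draw for each case: P(data | box A) = (4/6) = 0.66667; P(data | box B) = (6/7) = 0.85714; P(data | box C) = (4/11) = 0.36364; P(data | box D) = (11/12) = 0.91667; P(data | box E) = (4/12) = 0.33333.
Multiplying each by its prior: 1/5 · 0.66667 = 0.13333, 1/5 · 0.85714 = 0.17143, 1/5 · 0.36364 = 0.072727, 1/5 · 0.91667 = 0.18333, 1/5 · 0.33333 = 0.066667; with total 0.62749.
Therefore the posterior P(box B | data) = (0.17143) / (0.62749) = 0.2732.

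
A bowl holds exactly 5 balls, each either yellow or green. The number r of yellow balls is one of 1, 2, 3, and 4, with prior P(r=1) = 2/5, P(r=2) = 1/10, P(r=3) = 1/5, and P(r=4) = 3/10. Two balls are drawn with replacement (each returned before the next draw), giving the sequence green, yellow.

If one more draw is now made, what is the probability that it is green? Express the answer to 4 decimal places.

0.5130

Compute the likelihood of the observed sequence for each case: P(data | r = 1) = (4/5)(1/5) = 4/25; P(data | r = 2) = (3/5)(2/5) = 6/25; P(data | r = 3) = (2/5)(3/5) = 6/25; P(data | r = 4) = (1/5)(4/5) = 4/25.
Multiplying each by its prior: 2/5 · 4/25 = 8/125, 1/10 · 6/25 = 3/125, 1/5 · 6/25 = 6/125, 3/10 · 4/25 = 6/125; summing to 23/125.
The posterior is then P(r = 1 | data) = 8/23, P(r = 2 | data) = 3/23, P(r = 3 | data) = 6/23, P(r = 4 | data) = 6/23.
Averaging over the posterior, P(green next | data) = (4/5)(8/23) + (3/5)(3/23) + (2/5)(6/23) + (1/5)(6/23) = 59/115.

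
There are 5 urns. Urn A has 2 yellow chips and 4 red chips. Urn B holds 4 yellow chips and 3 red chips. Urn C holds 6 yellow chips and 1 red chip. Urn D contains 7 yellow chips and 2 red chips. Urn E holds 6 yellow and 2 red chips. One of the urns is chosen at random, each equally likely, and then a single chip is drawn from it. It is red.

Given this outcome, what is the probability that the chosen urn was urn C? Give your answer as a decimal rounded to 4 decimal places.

0.0835

For each hypothesis, P(data | H) works out to: P(data | urn A) = (4/6) = 0.66667; P(data | urn B) = (3/7) = 0.42857; P(data | urn C) = (1/7) = 0.14286; P(data | urn D) = (2/9) = 0.22222; P(data | urn E) = (2/8) = 0.25.
Weighting by the prior gives 1/5 · 0.66667 = 0.13333, 1/5 · 0.42857 = 0.085714, 1/5 · 0.14286 = 0.028571, 1/5 · 0.22222 = 0.044444, 1/5 · 0.25 = 0.05; summing to 0.34206.
Therefore the posterior P(urn C | data) = (0.028571) / (0.34206) = 0.083527.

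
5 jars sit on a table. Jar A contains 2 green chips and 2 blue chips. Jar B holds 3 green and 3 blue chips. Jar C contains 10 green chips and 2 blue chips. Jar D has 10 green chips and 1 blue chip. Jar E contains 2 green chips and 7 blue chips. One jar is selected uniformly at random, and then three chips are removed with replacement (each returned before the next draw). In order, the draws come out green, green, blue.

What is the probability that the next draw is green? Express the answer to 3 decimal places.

0.622

The likelihood of the observed sequence under each hypothesis: P(data | jar A) = (2/4)(2/4)(2/4) = 0.125; P(data | jar B) = (3/6)(3/6)(3/6) = 0.125; P(data | jar C) = (10/12)(10/12)(2/12) = 0.11574; P(data | jar D) = (10/11)(10/11)(1/11) = 0.075131; P(data | jar E) = (2/9)(2/9)(7/9) = 0.038409.
Weighting by the prior gives 1/5 · 0.125 = 0.025, 1/5 · 0.125 = 0.025, 1/5 · 0.11574 = 0.023148, 1/5 · 0.075131 = 0.015026, 1/5 · 0.038409 = 0.0076818; with total 0.095856.
The posterior is then P(jar A | data) = 0.26081, P(jar B | data) = 0.26081, P(jar C | data) = 0.24149, P(jar D | data) = 0.15676, P(jar E | data) = 0.080138.
The predictive probability is P(green next | data) = (1/2)(0.26081) + (1/2)(0.26081) + (5/6)(0.24149) + (10/11)(0.15676) + (2/9)(0.080138) = 0.62236.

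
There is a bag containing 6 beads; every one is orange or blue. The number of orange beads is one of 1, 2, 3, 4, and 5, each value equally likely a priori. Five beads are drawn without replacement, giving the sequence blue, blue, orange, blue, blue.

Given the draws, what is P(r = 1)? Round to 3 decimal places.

For each hypothesis, P(data | H) works out to: P(data | r = 1) = (5/6)(4/5)(1/4)(3/3)(2/2) = 1/6; P(data | r = 2) = (4/6)(3/5)(2/4)(2/3)(1/2) = 1/15; P(data | r = 3) = (3/6)(2/5)(3/4)(1/3)(0/2) = 0; P(data | r = 4) = (2/6)(1/5)(4/4)(0/3) = 0; P(data | r = 5) = (1/6)(0/5) = 0.
The prior-weighted likelihoods are 1/5 · 1/6 = 1/30, 1/5 · 1/15 = 1/75, 1/5 · 0 = 0, 1/5 · 0 = 0, 1/5 · 0 = 0; summing to 7/150.
So P(r = 1 | data) = (1/30) / (7/150) = 5/7.

0.714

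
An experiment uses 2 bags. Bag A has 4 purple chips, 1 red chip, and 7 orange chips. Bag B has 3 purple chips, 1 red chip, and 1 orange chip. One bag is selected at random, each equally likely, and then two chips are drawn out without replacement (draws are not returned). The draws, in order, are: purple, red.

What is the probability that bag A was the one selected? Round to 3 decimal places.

The likelihood of the observed sequence under each hypothesis: P(data | bag A) = (4/12)(1/11) = 0.030303; P(data | bag B) = (3/5)(1/4) = 0.15.
Multiplying each by its prior: 1/2 · 0.030303 = 0.015152, 1/2 · 0.15 = 0.075; summing to 0.090152.
Therefore the posterior P(bag A | data) = (0.015152) / (0.090152) = 0.16807.

0.168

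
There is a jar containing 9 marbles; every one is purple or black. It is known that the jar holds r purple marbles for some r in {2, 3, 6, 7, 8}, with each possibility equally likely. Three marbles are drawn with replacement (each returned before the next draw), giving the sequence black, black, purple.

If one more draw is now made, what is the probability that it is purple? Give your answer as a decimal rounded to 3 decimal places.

Under each hypothesis, the probability of the observed sequence is: P(data | r = 2) = (7/9)(7/9)(2/9) = 0.13443; P(data | r = 3) = (6/9)(6/9)(3/9) = 0.14815; P(data | r = 6) = (3/9)(3/9)(6/9) = 0.074074; P(data | r = 7) = (2/9)(2/9)(7/9) = 0.038409; P(data | r = 8) = (1/9)(1/9)(8/9) = 0.010974.
Multiplying each by its prior: 1/5 · 0.13443 = 0.026886, 1/5 · 0.14815 = 0.02963, 1/5 · 0.074074 = 0.014815, 1/5 · 0.038409 = 0.0076818, 1/5 · 0.010974 = 0.0021948; summing to 0.081207.
The posterior is then P(r = 2 | data) = 0.33108, P(r = 3 | data) = 0.36486, P(r = 6 | data) = 0.18243, P(r = 7 | data) = 0.094595, P(r = 8 | data) = 0.027027.
So P(purple next | data) = Σ P(purple next | H) P(H | data) = (2/9)(0.33108) + (1/3)(0.36486) + (2/3)(0.18243) + (7/9)(0.094595) + (8/9)(0.027027) = 0.41441.

0.414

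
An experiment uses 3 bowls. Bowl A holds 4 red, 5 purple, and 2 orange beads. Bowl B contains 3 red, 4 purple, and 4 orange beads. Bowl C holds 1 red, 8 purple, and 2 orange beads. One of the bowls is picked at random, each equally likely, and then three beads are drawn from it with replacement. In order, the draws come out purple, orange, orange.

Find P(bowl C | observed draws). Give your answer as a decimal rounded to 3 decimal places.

0.276

Under each hypothesis, the probability of the observed sequence is: P(data | bowl A) = (5/11)(2/11)(2/11) = 0.015026; P(data | bowl B) = (4/11)(4/11)(4/11) = 0.048084; P(data | bowl C) = (8/11)(2/11)(2/11) = 0.024042.
Multiplying each by its prior: 1/3 · 0.015026 = 0.0050088, 1/3 · 0.048084 = 0.016028, 1/3 · 0.024042 = 0.008014; with total 0.029051.
Hence P(bowl C | data) = (0.008014) / (0.029051) = 0.27586.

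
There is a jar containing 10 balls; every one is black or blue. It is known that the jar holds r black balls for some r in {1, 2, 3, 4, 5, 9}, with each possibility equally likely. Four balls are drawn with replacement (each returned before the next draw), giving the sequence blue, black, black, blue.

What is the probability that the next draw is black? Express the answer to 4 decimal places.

0.3919

For each hypothesis, P(data | H) works out to: P(data | r = 1) = (9/10)(1/10)(1/10)(9/10) = 0.0081; P(data | r = 2) = (8/10)(2/10)(2/10)(8/10) = 0.0256; P(data | r = 3) = (7/10)(3/10)(3/10)(7/10) = 0.0441; P(data | r = 4) = (6/10)(4/10)(4/10)(6/10) = 0.0576; P(data | r = 5) = (5/10)(5/10)(5/10)(5/10) = 0.0625; P(data | r = 9) = (1/10)(9/10)(9/10)(1/10) = 0.0081.
Multiplying each by its prior: 1/6 · 0.0081 = 0.00135, 1/6 · 0.0256 = 0.0042667, 1/6 · 0.0441 = 0.00735, 1/6 · 0.0576 = 0.0096, 1/6 · 0.0625 = 0.010417, 1/6 · 0.0081 = 0.00135; these sum to 0.034333.
Dividing through by the total gives posterior P(r = 1 | data) = 0.03932, P(r = 2 | data) = 0.12427, P(r = 3 | data) = 0.21408, P(r = 4 | data) = 0.27961, P(r = 5 | data) = 0.3034, P(r = 9 | data) = 0.03932.
Averaging over the posterior, P(black next | data) = (1/10)(0.03932) + (1/5)(0.12427) + (3/10)(0.21408) + (2/5)(0.27961) + (1/2)(0.3034) + (9/10)(0.03932) = 0.39194.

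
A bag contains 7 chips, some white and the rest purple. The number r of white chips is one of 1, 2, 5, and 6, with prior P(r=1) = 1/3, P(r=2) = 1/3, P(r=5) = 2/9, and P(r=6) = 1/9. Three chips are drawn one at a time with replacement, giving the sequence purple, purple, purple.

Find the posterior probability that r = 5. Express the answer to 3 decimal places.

0.015

The likelihood of the observed sequence under each hypothesis: P(data | r = 1) = (6/7)(6/7)(6/7) = 0.62974; P(data | r = 2) = (5/7)(5/7)(5/7) = 0.36443; P(data | r = 5) = (2/7)(2/7)(2/7) = 0.023324; P(data | r = 6) = (1/7)(1/7)(1/7) = 0.0029155.
The prior-weighted likelihoods are 1/3 · 0.62974 = 0.20991, 1/3 · 0.36443 = 0.12148, 2/9 · 0.023324 = 0.005183, 1/9 · 0.0029155 = 0.00032394; with total 0.3369.
By Bayes' rule, P(r = 5 | data) = (0.005183) / (0.3369) = 0.015385.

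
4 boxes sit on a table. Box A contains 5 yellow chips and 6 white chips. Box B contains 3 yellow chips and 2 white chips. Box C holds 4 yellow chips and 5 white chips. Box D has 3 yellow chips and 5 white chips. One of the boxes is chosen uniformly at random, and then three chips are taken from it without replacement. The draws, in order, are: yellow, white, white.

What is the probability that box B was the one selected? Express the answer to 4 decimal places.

For each hypothesis, P(data | H) works out to: P(data | box A) = (5/11)(6/10)(5/9) = 0.15152; P(data | box B) = (3/5)(2/4)(1/3) = 0.1; P(data | box C) = (4/9)(5/8)(4/7) = 0.15873; P(data | box D) = (3/8)(5/7)(4/6) = 0.17857.
The prior-weighted likelihoods are 1/4 · 0.15152 = 0.037879, 1/4 · 0.1 = 0.025, 1/4 · 0.15873 = 0.039683, 1/4 · 0.17857 = 0.044643; summing to 0.1472.
Therefore the posterior P(box B | data) = (0.025) / (0.1472) = 0.16983.

0.1698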